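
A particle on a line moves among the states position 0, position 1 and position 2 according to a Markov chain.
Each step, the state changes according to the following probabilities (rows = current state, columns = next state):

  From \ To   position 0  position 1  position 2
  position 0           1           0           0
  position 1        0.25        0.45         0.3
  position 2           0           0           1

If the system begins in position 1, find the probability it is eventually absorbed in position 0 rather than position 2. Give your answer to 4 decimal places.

Let h(s) be the probability of absorption at position 0 starting from transient state s. Then h(position 0) = 1 and h(position 2) = 0. By first-step analysis:
h(position 1) = 0.25·1 + 0.45·h(position 1) + 0.3·0
Solving: h(position 1) = 0.4545.
Starting from position 1, the probability is 0.4545.

0.4545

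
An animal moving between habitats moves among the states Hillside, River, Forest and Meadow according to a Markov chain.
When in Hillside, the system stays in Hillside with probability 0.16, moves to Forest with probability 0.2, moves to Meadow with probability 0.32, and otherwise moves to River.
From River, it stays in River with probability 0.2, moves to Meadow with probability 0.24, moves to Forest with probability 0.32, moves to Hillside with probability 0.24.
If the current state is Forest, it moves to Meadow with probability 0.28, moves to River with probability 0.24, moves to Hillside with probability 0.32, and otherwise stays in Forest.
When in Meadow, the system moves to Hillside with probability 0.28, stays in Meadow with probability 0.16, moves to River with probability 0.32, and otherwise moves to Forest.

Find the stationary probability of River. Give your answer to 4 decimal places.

Let the stationary distribution be π with π = πP and π_1 + π_2 + π_3 + π_4 = 1.
π_1 = 0.16·π_1 + 0.24·π_2 + 0.32·π_3 + 0.28·π_4
π_2 = 0.32·π_1 + 0.2·π_2 + 0.24·π_3 + 0.32·π_4
π_3 = 0.2·π_1 + 0.32·π_2 + 0.16·π_3 + 0.24·π_4
Solving with the normalization constraint gives π = (0.2487, 0.2691, 0.2329, 0.2493).
So the stationary probability of River is 0.2691.

0.2691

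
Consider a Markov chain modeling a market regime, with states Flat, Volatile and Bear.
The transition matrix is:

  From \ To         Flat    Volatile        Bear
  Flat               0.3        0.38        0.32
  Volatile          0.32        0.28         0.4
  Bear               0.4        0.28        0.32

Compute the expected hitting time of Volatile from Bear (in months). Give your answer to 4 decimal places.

Let t(s) be the expected number of months to first reach Volatile from state s, with t(Volatile) = 0. Conditioning on the first month:
t(Flat) = 1 + 0.3·t(Flat) + 0.32·t(Bear)
t(Bear) = 1 + 0.4·t(Flat) + 0.32·t(Bear)
Solving: t(Flat) = 2.8736, t(Bear) = 3.1609.
Expected months from Bear to Volatile: 3.1609.

3.1609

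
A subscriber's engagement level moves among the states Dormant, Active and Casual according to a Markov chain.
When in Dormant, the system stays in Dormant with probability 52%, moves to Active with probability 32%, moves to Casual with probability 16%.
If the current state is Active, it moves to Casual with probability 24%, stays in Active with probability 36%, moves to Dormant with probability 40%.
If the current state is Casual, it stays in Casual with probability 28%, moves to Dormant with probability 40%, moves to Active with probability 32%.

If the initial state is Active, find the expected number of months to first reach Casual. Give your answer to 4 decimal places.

Let t(s) be the expected number of months to first reach Casual from state s, with t(Casual) = 0. Conditioning on the first month:
t(Dormant) = 1 + 0.52·t(Dormant) + 0.32·t(Active)
t(Active) = 1 + 0.4·t(Dormant) + 0.36·t(Active)
Solving: t(Dormant) = 5.3571, t(Active) = 4.9107.
Expected months from Active to Casual: 4.9107.

4.9107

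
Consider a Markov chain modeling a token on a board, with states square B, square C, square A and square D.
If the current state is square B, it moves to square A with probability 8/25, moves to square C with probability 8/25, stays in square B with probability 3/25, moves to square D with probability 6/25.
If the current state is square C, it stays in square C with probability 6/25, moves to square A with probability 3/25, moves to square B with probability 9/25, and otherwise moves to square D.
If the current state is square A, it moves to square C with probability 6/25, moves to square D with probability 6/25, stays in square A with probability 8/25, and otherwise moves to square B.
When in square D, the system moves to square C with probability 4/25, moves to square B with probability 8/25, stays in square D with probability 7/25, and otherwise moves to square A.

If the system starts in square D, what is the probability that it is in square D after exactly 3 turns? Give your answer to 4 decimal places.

Propagate the distribution vector 3 turns from square D.
After 0 turns: (0.0000, 0.0000, 0.0000, 1.0000)
After 1 turn: (0.3200, 0.1600, 0.2400, 0.2800)
After 2 turns: (0.2336, 0.2432, 0.2656, 0.2576)
After 3 turns: (0.2511, 0.2381, 0.2508, 0.2600)
P(in square D after 3 turns) = 0.2600

0.2600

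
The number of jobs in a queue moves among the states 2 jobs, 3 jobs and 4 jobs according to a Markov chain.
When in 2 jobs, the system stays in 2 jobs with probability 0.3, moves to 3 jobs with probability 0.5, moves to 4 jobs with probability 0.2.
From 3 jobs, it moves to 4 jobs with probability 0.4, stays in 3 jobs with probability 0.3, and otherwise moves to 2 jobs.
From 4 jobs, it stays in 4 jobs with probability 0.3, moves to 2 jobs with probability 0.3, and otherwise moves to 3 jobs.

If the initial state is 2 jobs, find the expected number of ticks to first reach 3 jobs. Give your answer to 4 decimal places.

2.0930

Let t(s) be the expected number of ticks to first reach 3 jobs from state s, with t(3 jobs) = 0. Conditioning on the first tick:
t(2 jobs) = 1 + 0.3·t(2 jobs) + 0.2·t(4 jobs)
t(4 jobs) = 1 + 0.3·t(2 jobs) + 0.3·t(4 jobs)
Solving: t(2 jobs) = 2.0930, t(4 jobs) = 2.3256.
Expected ticks from 2 jobs to 3 jobs: 2.0930.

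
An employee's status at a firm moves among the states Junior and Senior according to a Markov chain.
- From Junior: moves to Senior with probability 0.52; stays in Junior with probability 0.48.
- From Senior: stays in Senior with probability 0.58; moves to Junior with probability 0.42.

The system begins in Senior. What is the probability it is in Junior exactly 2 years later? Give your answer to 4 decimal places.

0.4452

Sum over the intermediate state after 1 year:
P = P(Senior→Junior)·P(Junior→Junior) + P(Senior→Senior)·P(Senior→Junior)
  = 0.42×0.48 + 0.58×0.42
  = 0.2016 + 0.2436 = 0.4452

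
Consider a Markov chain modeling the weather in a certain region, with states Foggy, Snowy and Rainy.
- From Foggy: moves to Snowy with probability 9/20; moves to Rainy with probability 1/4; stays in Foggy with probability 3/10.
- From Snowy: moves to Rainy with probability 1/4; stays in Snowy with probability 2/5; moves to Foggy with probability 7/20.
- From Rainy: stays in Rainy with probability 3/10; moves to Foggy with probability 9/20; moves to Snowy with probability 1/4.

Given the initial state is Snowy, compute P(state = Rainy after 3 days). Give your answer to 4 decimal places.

Propagate the distribution vector 3 days from Snowy.
After 0 days: (0.0000, 1.0000, 0.0000)
After 1 day: (0.3500, 0.4000, 0.2500)
After 2 days: (0.3575, 0.3800, 0.2625)
After 3 days: (0.3584, 0.3785, 0.2631)
P(in Rainy after 3 days) = 0.2631

0.2631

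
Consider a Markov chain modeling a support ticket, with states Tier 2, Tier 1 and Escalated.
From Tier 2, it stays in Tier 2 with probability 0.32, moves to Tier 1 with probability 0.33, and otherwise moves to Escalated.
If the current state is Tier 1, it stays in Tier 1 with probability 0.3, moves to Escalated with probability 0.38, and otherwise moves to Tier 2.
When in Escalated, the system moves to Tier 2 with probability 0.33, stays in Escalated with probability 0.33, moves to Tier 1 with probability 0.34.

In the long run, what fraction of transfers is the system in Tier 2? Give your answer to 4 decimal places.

Let the stationary distribution be π with π = πP and π_1 + π_2 + π_3 = 1.
π_1 = 0.32·π_1 + 0.32·π_2 + 0.33·π_3
π_2 = 0.33·π_1 + 0.3·π_2 + 0.34·π_3
Solving with the normalization constraint gives π = (0.3235, 0.3238, 0.3527).
So the stationary probability of Tier 2 is 0.3235.

0.3235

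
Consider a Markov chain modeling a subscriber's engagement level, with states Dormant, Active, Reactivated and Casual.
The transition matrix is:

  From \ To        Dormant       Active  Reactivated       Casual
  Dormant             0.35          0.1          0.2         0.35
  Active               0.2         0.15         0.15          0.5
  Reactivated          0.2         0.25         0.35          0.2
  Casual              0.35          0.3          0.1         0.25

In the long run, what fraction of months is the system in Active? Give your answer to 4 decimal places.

Let the stationary distribution be π with π = πP and π_1 + π_2 + π_3 + π_4 = 1.
π_1 = 0.35·π_1 + 0.2·π_2 + 0.2·π_3 + 0.35·π_4
π_2 = 0.1·π_1 + 0.15·π_2 + 0.25·π_3 + 0.3·π_4
π_3 = 0.2·π_1 + 0.15·π_2 + 0.35·π_3 + 0.1·π_4
Solving with the normalization constraint gives π = (0.2918, 0.2020, 0.1857, 0.3204).
So the stationary probability of Active is 0.2020.

0.2020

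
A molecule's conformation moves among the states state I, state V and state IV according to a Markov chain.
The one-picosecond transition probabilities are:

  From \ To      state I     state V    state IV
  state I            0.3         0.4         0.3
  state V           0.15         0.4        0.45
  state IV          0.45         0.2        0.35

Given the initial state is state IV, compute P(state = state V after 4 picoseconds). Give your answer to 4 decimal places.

Propagate the distribution vector 4 picoseconds from state IV.
After 0 picoseconds: (0.0000, 0.0000, 1.0000)
After 1 picosecond: (0.4500, 0.2000, 0.3500)
After 2 picoseconds: (0.3225, 0.3300, 0.3475)
After 3 picoseconds: (0.3026, 0.3305, 0.3669)
After 4 picoseconds: (0.3055, 0.3266, 0.3679)
P(in state V after 4 picoseconds) = 0.3266

0.3266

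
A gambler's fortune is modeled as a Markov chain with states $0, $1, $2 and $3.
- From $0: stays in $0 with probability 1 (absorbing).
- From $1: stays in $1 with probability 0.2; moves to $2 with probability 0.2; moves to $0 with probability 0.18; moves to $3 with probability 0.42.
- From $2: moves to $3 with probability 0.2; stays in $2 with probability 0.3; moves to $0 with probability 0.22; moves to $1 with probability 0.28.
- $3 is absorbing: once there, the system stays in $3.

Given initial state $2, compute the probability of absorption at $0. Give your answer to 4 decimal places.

0.4492

Let h(s) be the probability of absorption at $0 starting from transient state s. Then h($0) = 1 and h($3) = 0. By first-step analysis:
h($1) = 0.18·1 + 0.2·h($1) + 0.2·h($2) + 0.42·0
h($2) = 0.22·1 + 0.28·h($1) + 0.3·h($2) + 0.2·0
Solving: h($1) = 0.3373, h($2) = 0.4492.
Starting from $2, the probability is 0.4492.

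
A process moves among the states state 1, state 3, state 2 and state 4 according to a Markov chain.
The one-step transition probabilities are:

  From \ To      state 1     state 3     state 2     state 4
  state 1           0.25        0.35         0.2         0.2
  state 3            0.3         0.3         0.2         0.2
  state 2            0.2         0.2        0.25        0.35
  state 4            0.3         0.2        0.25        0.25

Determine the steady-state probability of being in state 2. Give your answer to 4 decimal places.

Let the stationary distribution be π with π = πP and π_1 + π_2 + π_3 + π_4 = 1.
π_1 = 0.25·π_1 + 0.3·π_2 + 0.2·π_3 + 0.3·π_4
π_2 = 0.35·π_1 + 0.3·π_2 + 0.2·π_3 + 0.2·π_4
π_3 = 0.2·π_1 + 0.2·π_2 + 0.25·π_3 + 0.25·π_4
Solving with the normalization constraint gives π = (0.2644, 0.2663, 0.2235, 0.2458).
So the stationary probability of state 2 is 0.2235.

0.2235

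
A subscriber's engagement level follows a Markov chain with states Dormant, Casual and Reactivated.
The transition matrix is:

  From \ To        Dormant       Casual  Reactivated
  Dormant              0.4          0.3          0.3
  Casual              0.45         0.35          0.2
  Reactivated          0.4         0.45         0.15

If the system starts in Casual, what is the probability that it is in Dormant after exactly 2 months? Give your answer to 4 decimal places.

Sum over the intermediate state after 1 month:
P = P(Casual→Dormant)·P(Dormant→Dormant) + P(Casual→Casual)·P(Casual→Dormant) + P(Casual→Reactivated)·P(Reactivated→Dormant)
  = 0.45×0.4 + 0.35×0.45 + 0.2×0.4
  = 0.1800 + 0.1575 + 0.0800 = 0.4175

0.4175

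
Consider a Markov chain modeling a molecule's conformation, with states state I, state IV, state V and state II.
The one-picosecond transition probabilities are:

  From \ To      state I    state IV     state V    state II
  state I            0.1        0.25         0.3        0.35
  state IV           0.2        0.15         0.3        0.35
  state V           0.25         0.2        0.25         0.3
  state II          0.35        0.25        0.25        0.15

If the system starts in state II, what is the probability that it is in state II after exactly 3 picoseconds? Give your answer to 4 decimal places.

Propagate the distribution vector 3 picoseconds from state II.
After 0 picoseconds: (0.0000, 0.0000, 0.0000, 1.0000)
After 1 picosecond: (0.3500, 0.2500, 0.2500, 0.1500)
After 2 picoseconds: (0.2000, 0.2125, 0.2800, 0.3075)
After 3 picoseconds: (0.2401, 0.2148, 0.2706, 0.2745)
P(in state II after 3 picoseconds) = 0.2745

0.2745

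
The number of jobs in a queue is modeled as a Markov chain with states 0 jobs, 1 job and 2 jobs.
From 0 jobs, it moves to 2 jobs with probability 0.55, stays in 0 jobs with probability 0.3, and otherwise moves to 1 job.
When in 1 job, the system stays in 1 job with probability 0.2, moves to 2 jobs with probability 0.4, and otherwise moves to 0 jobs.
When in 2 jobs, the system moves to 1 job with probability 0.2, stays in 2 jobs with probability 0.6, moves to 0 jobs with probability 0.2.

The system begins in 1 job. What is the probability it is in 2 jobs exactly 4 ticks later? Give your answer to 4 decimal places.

0.5496

Propagate the distribution vector 4 ticks from 1 job.
After 0 ticks: (0.0000, 1.0000, 0.0000)
After 1 tick: (0.4000, 0.2000, 0.4000)
After 2 ticks: (0.2800, 0.1800, 0.5400)
After 3 ticks: (0.2640, 0.1860, 0.5500)
After 4 ticks: (0.2636, 0.1868, 0.5496)
P(in 2 jobs after 4 ticks) = 0.5496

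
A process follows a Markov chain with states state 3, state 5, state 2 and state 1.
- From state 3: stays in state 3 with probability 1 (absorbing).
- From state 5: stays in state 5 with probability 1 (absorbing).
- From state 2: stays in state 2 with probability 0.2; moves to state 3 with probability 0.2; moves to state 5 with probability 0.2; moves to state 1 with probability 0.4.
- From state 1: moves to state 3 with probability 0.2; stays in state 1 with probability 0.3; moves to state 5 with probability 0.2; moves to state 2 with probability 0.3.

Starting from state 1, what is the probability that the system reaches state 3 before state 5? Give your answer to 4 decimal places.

0.5000

Let h(s) be the probability of absorption at state 3 starting from transient state s. Then h(state 3) = 1 and h(state 5) = 0. By first-step analysis:
h(state 2) = 0.2·1 + 0.2·0 + 0.2·h(state 2) + 0.4·h(state 1)
h(state 1) = 0.2·1 + 0.2·0 + 0.3·h(state 2) + 0.3·h(state 1)
Solving: h(state 2) = 0.5000, h(state 1) = 0.5000.
Starting from state 1, the probability is 0.5000.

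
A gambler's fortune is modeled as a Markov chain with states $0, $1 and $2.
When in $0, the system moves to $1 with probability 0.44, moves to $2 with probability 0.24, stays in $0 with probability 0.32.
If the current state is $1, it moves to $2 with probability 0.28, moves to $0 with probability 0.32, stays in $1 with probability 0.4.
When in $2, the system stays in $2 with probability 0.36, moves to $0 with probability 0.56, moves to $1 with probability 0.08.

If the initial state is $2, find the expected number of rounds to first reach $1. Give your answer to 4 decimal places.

Let t(s) be the expected number of rounds to first reach $1 from state s, with t($1) = 0. Conditioning on the first round:
t($0) = 1 + 0.32·t($0) + 0.24·t($2)
t($2) = 1 + 0.56·t($0) + 0.36·t($2)
Solving: t($0) = 2.9255, t($2) = 4.1223.
Expected rounds from $2 to $1: 4.1223.

4.1223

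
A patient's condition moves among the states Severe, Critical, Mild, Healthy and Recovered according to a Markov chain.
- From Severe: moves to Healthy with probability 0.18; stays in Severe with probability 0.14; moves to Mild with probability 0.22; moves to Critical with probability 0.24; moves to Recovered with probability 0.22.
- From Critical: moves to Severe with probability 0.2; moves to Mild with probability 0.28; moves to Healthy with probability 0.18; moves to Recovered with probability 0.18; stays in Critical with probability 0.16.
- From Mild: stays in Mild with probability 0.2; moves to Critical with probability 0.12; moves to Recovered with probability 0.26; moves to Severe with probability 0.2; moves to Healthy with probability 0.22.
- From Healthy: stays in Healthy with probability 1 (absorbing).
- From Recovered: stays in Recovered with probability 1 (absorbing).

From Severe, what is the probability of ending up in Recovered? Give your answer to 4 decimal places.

0.5391

Let h(s) be the probability of absorption at Recovered starting from transient state s. Then h(Recovered) = 1 and h(Healthy) = 0. By first-step analysis:
h(Severe) = 0.14·h(Severe) + 0.24·h(Critical) + 0.22·h(Mild) + 0.18·0 + 0.22·1
h(Critical) = 0.2·h(Severe) + 0.16·h(Critical) + 0.28·h(Mild) + 0.18·0 + 0.18·1
h(Mild) = 0.2·h(Severe) + 0.12·h(Critical) + 0.2·h(Mild) + 0.22·0 + 0.26·1
Solving: h(Severe) = 0.5391, h(Critical) = 0.5220, h(Mild) = 0.5381.
Starting from Severe, the probability is 0.5391.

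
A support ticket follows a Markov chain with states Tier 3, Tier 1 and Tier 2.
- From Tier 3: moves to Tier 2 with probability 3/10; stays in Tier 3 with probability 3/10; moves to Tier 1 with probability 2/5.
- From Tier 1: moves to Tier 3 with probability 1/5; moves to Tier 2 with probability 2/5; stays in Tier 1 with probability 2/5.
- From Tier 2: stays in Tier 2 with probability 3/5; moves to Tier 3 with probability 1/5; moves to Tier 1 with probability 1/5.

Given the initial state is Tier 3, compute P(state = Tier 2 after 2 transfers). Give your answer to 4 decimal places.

Sum over the intermediate state after 1 transfer:
P = P(Tier 3→Tier 3)·P(Tier 3→Tier 2) + P(Tier 3→Tier 1)·P(Tier 1→Tier 2) + P(Tier 3→Tier 2)·P(Tier 2→Tier 2)
  = 0.3×0.3 + 0.4×0.4 + 0.3×0.6
  = 0.0900 + 0.1600 + 0.1800 = 0.4300

0.4300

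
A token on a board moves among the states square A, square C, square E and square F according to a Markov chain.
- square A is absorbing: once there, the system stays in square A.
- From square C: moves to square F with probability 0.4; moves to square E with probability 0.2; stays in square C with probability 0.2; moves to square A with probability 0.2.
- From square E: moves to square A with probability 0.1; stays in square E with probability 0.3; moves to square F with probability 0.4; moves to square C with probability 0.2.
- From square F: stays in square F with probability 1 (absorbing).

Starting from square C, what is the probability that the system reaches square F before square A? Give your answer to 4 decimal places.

Let h(s) be the probability of absorption at square F starting from transient state s. Then h(square F) = 1 and h(square A) = 0. By first-step analysis:
h(square C) = 0.2·0 + 0.2·h(square C) + 0.2·h(square E) + 0.4·1
h(square E) = 0.1·0 + 0.2·h(square C) + 0.3·h(square E) + 0.4·1
Solving: h(square C) = 0.6923, h(square E) = 0.7692.
Starting from square C, the probability is 0.6923.

0.6923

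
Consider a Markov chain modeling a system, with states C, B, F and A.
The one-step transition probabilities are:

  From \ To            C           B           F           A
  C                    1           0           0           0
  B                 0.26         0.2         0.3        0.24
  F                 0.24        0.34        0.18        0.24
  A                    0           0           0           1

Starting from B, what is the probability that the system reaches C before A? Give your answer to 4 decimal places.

0.5148

Let h(s) be the probability of absorption at C starting from transient state s. Then h(C) = 1 and h(A) = 0. By first-step analysis:
h(B) = 0.26·1 + 0.2·h(B) + 0.3·h(F) + 0.24·0
h(F) = 0.24·1 + 0.34·h(B) + 0.18·h(F) + 0.24·0
Solving: h(B) = 0.5148, h(F) = 0.5061.
Starting from B, the probability is 0.5148.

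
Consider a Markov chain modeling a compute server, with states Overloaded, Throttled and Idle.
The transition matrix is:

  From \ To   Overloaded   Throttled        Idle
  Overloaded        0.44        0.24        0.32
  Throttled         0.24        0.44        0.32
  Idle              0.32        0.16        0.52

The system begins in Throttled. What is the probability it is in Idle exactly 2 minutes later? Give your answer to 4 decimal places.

0.3840

Sum over the intermediate state after 1 minute:
P = P(Throttled→Overloaded)·P(Overloaded→Idle) + P(Throttled→Throttled)·P(Throttled→Idle) + P(Throttled→Idle)·P(Idle→Idle)
  = 0.24×0.32 + 0.44×0.32 + 0.32×0.52
  = 0.0768 + 0.1408 + 0.1664 = 0.3840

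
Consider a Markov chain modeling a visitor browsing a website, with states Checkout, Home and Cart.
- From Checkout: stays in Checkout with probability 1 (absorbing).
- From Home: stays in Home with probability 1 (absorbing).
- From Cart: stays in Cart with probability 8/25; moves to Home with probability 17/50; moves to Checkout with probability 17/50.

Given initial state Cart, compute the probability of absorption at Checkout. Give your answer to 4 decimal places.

0.5000

Let h(s) be the probability of absorption at Checkout starting from transient state s. Then h(Checkout) = 1 and h(Home) = 0. By first-step analysis:
h(Cart) = 0.34·1 + 0.34·0 + 0.32·h(Cart)
Solving: h(Cart) = 0.5000.
Starting from Cart, the probability is 0.5000.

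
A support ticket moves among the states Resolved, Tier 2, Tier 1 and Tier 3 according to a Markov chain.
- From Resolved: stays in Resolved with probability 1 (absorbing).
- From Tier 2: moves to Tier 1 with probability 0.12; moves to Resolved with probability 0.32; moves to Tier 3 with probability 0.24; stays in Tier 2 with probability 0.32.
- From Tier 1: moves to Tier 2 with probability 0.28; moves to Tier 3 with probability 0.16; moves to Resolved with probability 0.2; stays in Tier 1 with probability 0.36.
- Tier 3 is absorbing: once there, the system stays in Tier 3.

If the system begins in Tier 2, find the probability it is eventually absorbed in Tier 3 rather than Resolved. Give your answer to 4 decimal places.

0.4303

Let h(s) be the probability of absorption at Tier 3 starting from transient state s. Then h(Tier 3) = 1 and h(Resolved) = 0. By first-step analysis:
h(Tier 2) = 0.32·0 + 0.32·h(Tier 2) + 0.12·h(Tier 1) + 0.24·1
h(Tier 1) = 0.2·0 + 0.28·h(Tier 2) + 0.36·h(Tier 1) + 0.16·1
Solving: h(Tier 2) = 0.4303, h(Tier 1) = 0.4382.
Starting from Tier 2, the probability is 0.4303.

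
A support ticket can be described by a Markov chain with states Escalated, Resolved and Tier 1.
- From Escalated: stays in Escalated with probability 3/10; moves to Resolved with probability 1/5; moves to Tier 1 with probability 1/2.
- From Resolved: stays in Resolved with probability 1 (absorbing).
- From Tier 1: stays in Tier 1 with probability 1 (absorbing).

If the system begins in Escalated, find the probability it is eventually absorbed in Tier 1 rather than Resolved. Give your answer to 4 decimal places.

Let h(s) be the probability of absorption at Tier 1 starting from transient state s. Then h(Tier 1) = 1 and h(Resolved) = 0. By first-step analysis:
h(Escalated) = 0.3·h(Escalated) + 0.2·0 + 0.5·1
Solving: h(Escalated) = 0.7143.
Starting from Escalated, the probability is 0.7143.

0.7143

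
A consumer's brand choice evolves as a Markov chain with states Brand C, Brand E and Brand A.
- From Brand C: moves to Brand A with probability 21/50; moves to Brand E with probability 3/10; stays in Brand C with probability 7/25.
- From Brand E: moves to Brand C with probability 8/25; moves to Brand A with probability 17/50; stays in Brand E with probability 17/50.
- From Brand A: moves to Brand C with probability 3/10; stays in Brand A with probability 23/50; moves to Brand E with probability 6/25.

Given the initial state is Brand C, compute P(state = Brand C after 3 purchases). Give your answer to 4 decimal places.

0.2997

Propagate the distribution vector 3 purchases from Brand C.
After 0 purchases: (1.0000, 0.0000, 0.0000)
After 1 purchase: (0.2800, 0.3000, 0.4200)
After 2 purchases: (0.3004, 0.2868, 0.4128)
After 3 purchases: (0.2997, 0.2867, 0.4136)
P(in Brand C after 3 purchases) = 0.2997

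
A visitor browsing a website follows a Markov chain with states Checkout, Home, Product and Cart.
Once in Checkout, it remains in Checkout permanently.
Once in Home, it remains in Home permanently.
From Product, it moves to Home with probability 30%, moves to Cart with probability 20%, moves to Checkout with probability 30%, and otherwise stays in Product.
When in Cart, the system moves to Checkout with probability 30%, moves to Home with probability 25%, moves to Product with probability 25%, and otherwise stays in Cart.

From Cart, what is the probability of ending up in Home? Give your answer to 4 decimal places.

Let h(s) be the probability of absorption at Home starting from transient state s. Then h(Home) = 1 and h(Checkout) = 0. By first-step analysis:
h(Product) = 0.3·0 + 0.3·1 + 0.2·h(Product) + 0.2·h(Cart)
h(Cart) = 0.3·0 + 0.25·1 + 0.25·h(Product) + 0.2·h(Cart)
Solving: h(Product) = 0.4915, h(Cart) = 0.4661.
Starting from Cart, the probability is 0.4661.

0.4661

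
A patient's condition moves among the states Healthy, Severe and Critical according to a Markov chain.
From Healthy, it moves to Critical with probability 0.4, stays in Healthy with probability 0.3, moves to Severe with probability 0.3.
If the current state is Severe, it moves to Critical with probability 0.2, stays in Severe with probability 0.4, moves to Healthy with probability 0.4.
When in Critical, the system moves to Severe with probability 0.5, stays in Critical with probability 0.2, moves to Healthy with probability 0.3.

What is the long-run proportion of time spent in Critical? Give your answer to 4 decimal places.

0.2679

Let the stationary distribution be π with π = πP and π_1 + π_2 + π_3 = 1.
π_1 = 0.3·π_1 + 0.4·π_2 + 0.3·π_3
π_2 = 0.3·π_1 + 0.4·π_2 + 0.5·π_3
Solving with the normalization constraint gives π = (0.3393, 0.3929, 0.2679).
So the stationary probability of Critical is 0.2679.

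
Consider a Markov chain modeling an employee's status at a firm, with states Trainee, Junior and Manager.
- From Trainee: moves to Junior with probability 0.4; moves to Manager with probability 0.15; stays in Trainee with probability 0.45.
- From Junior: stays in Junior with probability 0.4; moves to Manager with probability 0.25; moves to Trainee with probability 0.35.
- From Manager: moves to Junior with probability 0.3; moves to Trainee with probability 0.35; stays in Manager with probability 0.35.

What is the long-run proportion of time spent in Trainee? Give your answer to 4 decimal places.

0.3889

Let the stationary distribution be π with π = πP and π_1 + π_2 + π_3 = 1.
π_1 = 0.45·π_1 + 0.35·π_2 + 0.35·π_3
π_2 = 0.4·π_1 + 0.4·π_2 + 0.3·π_3
Solving with the normalization constraint gives π = (0.3889, 0.3765, 0.2346).
So the stationary probability of Trainee is 0.3889.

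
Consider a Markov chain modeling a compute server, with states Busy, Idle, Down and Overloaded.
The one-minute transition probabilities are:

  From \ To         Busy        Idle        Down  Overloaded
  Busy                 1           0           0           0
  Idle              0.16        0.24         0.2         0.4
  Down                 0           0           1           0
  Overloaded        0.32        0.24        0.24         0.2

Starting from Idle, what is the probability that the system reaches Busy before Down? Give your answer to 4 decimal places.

0.5000

Let h(s) be the probability of absorption at Busy starting from transient state s. Then h(Busy) = 1 and h(Down) = 0. By first-step analysis:
h(Idle) = 0.16·1 + 0.24·h(Idle) + 0.2·0 + 0.4·h(Overloaded)
h(Overloaded) = 0.32·1 + 0.24·h(Idle) + 0.24·0 + 0.2·h(Overloaded)
Solving: h(Idle) = 0.5000, h(Overloaded) = 0.5500.
Starting from Idle, the probability is 0.5000.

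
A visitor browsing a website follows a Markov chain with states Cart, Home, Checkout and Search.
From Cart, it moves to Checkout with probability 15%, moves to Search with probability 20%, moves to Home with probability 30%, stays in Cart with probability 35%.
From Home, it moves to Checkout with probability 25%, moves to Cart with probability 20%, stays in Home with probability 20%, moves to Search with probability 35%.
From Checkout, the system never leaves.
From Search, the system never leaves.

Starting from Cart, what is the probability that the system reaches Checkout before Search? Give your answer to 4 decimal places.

0.4239

Let h(s) be the probability of absorption at Checkout starting from transient state s. Then h(Checkout) = 1 and h(Search) = 0. By first-step analysis:
h(Cart) = 0.35·h(Cart) + 0.3·h(Home) + 0.15·1 + 0.2·0
h(Home) = 0.2·h(Cart) + 0.2·h(Home) + 0.25·1 + 0.35·0
Solving: h(Cart) = 0.4239, h(Home) = 0.4185.
Starting from Cart, the probability is 0.4239.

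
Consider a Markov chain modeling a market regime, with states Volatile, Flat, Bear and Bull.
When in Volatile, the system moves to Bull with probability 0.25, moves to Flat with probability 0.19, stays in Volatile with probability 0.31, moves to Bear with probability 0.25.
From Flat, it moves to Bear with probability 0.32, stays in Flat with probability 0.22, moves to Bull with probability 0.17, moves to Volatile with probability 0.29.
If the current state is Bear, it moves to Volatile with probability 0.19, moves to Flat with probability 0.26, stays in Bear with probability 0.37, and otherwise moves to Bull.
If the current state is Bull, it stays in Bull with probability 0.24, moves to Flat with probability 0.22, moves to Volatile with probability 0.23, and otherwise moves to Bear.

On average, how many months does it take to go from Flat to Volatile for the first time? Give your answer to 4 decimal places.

4.0762

Let t(s) be the expected number of months to first reach Volatile from state s, with t(Volatile) = 0. Conditioning on the first month:
t(Flat) = 1 + 0.22·t(Flat) + 0.32·t(Bear) + 0.17·t(Bull)
t(Bear) = 1 + 0.26·t(Flat) + 0.37·t(Bear) + 0.18·t(Bull)
t(Bull) = 1 + 0.22·t(Flat) + 0.31·t(Bear) + 0.24·t(Bull)
Solving: t(Flat) = 4.0762, t(Bear) = 4.5080, t(Bull) = 4.3345.
Expected months from Flat to Volatile: 4.0762.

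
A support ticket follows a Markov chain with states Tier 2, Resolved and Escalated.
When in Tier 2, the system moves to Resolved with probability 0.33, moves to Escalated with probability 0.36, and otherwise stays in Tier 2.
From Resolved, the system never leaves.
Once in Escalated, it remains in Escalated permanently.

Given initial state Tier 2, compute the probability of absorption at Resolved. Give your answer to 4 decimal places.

Let h(s) be the probability of absorption at Resolved starting from transient state s. Then h(Resolved) = 1 and h(Escalated) = 0. By first-step analysis:
h(Tier 2) = 0.31·h(Tier 2) + 0.33·1 + 0.36·0
Solving: h(Tier 2) = 0.4783.
Starting from Tier 2, the probability is 0.4783.

0.4783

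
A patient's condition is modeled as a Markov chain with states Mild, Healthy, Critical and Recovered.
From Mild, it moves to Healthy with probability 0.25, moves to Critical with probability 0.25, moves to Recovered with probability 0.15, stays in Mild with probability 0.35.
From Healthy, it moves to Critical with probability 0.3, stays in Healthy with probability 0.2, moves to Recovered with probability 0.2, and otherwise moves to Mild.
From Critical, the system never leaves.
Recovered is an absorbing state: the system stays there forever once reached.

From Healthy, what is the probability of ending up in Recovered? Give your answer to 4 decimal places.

0.3933

Let h(s) be the probability of absorption at Recovered starting from transient state s. Then h(Recovered) = 1 and h(Critical) = 0. By first-step analysis:
h(Mild) = 0.35·h(Mild) + 0.25·h(Healthy) + 0.25·0 + 0.15·1
h(Healthy) = 0.3·h(Mild) + 0.2·h(Healthy) + 0.3·0 + 0.2·1
Solving: h(Mild) = 0.3820, h(Healthy) = 0.3933.
Starting from Healthy, the probability is 0.3933.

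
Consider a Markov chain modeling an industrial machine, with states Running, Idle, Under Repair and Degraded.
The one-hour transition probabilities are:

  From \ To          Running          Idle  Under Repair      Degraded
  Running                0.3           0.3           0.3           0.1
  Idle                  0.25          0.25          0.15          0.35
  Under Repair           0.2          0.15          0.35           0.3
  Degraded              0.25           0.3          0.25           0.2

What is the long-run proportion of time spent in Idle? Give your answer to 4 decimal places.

0.2480

Let the stationary distribution be π with π = πP and π_1 + π_2 + π_3 + π_4 = 1.
π_1 = 0.3·π_1 + 0.25·π_2 + 0.2·π_3 + 0.25·π_4
π_2 = 0.3·π_1 + 0.25·π_2 + 0.15·π_3 + 0.3·π_4
π_3 = 0.3·π_1 + 0.15·π_2 + 0.35·π_3 + 0.25·π_4
Solving with the normalization constraint gives π = (0.2493, 0.2480, 0.2641, 0.2387).
So the stationary probability of Idle is 0.2480.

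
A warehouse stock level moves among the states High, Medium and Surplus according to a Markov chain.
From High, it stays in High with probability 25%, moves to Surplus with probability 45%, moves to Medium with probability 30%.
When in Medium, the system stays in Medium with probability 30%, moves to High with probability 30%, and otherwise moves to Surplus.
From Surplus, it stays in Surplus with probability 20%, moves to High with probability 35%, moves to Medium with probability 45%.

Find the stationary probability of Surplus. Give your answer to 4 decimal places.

Let the stationary distribution be π with π = πP and π_1 + π_2 + π_3 = 1.
π_1 = 0.25·π_1 + 0.3·π_2 + 0.35·π_3
π_2 = 0.3·π_1 + 0.3·π_2 + 0.45·π_3
Solving with the normalization constraint gives π = (0.3022, 0.3519, 0.3459).
So the stationary probability of Surplus is 0.3459.

0.3459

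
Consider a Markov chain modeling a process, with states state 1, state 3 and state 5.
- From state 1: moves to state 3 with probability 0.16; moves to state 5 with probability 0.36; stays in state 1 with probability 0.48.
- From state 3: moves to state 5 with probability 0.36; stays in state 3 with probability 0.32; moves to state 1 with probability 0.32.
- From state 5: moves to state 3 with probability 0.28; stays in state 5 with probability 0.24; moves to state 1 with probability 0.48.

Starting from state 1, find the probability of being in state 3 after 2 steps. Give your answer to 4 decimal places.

0.2288

Sum over the intermediate state after 1 step:
P = P(state 1→state 1)·P(state 1→state 3) + P(state 1→state 3)·P(state 3→state 3) + P(state 1→state 5)·P(state 5→state 3)
  = 0.48×0.16 + 0.16×0.32 + 0.36×0.28
  = 0.0768 + 0.0512 + 0.1008 = 0.2288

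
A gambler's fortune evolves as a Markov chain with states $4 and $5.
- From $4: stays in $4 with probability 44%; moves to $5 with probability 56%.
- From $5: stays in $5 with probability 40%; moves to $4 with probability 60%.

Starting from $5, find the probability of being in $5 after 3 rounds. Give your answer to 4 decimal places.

Propagate the distribution vector 3 rounds from $5.
After 0 rounds: (0.0000, 1.0000)
After 1 round: (0.6000, 0.4000)
After 2 rounds: (0.5040, 0.4960)
After 3 rounds: (0.5194, 0.4806)
P(in $5 after 3 rounds) = 0.4806

0.4806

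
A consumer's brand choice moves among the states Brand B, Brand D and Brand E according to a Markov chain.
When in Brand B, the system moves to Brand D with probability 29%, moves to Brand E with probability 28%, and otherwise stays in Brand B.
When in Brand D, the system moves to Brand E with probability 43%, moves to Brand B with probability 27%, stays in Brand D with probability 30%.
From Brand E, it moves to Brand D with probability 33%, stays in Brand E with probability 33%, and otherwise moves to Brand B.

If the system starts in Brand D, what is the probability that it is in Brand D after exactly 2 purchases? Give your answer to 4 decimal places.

0.3102

Sum over the intermediate state after 1 purchase:
P = P(Brand D→Brand B)·P(Brand B→Brand D) + P(Brand D→Brand D)·P(Brand D→Brand D) + P(Brand D→Brand E)·P(Brand E→Brand D)
  = 0.27×0.29 + 0.3×0.3 + 0.43×0.33
  = 0.0783 + 0.0900 + 0.1419 = 0.3102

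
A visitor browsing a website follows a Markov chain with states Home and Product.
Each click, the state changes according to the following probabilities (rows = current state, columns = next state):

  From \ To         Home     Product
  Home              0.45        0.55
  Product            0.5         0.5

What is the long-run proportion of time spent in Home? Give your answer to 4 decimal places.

Let the stationary distribution be π with π = πP and π_1 + π_2 = 1.
π_1 = 0.45·π_1 + 0.5·π_2
Solving with the normalization constraint gives π = (0.4762, 0.5238).
So the stationary probability of Home is 0.4762.

0.4762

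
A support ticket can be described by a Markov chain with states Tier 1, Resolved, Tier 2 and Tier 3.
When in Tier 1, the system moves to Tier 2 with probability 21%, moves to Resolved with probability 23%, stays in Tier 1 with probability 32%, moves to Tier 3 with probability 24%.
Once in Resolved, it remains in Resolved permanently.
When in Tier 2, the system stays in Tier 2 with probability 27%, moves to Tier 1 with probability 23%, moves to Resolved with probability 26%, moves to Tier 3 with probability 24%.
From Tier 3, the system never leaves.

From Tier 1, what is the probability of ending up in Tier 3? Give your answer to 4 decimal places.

0.5035

Let h(s) be the probability of absorption at Tier 3 starting from transient state s. Then h(Tier 3) = 1 and h(Resolved) = 0. By first-step analysis:
h(Tier 1) = 0.32·h(Tier 1) + 0.23·0 + 0.21·h(Tier 2) + 0.24·1
h(Tier 2) = 0.23·h(Tier 1) + 0.26·0 + 0.27·h(Tier 2) + 0.24·1
Solving: h(Tier 1) = 0.5035, h(Tier 2) = 0.4874.
Starting from Tier 1, the probability is 0.5035.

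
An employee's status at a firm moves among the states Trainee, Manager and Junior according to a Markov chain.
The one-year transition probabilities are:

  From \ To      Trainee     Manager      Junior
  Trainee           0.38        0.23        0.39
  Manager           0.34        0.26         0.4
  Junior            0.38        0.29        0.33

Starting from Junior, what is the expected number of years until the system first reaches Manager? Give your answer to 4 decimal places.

Let t(s) be the expected number of years to first reach Manager from state s, with t(Manager) = 0. Conditioning on the first year:
t(Trainee) = 1 + 0.38·t(Trainee) + 0.39·t(Junior)
t(Junior) = 1 + 0.38·t(Trainee) + 0.33·t(Junior)
Solving: t(Trainee) = 3.9671, t(Junior) = 3.7425.
Expected years from Junior to Manager: 3.7425.

3.7425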